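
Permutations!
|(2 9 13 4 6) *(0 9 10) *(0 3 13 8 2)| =|(0 9 8 2 10 3 13 4 6)| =9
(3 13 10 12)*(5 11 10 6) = (3 13 6 5 11 10 12) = [0, 1, 2, 13, 4, 11, 5, 7, 8, 9, 12, 10, 3, 6]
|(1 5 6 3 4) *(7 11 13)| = |(1 5 6 3 4)(7 11 13)| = 15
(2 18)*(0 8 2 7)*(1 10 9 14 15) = (0 8 2 18 7)(1 10 9 14 15) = [8, 10, 18, 3, 4, 5, 6, 0, 2, 14, 9, 11, 12, 13, 15, 1, 16, 17, 7]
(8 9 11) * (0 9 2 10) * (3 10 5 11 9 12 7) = (0 12 7 3 10)(2 5 11 8) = [12, 1, 5, 10, 4, 11, 6, 3, 2, 9, 0, 8, 7]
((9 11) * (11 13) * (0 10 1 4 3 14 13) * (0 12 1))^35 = ((0 10)(1 4 3 14 13 11 9 12))^35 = (0 10)(1 14 9 4 13 12 3 11)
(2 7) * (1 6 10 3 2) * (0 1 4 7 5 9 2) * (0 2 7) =[1, 6, 5, 2, 0, 9, 10, 4, 8, 7, 3] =(0 1 6 10 3 2 5 9 7 4)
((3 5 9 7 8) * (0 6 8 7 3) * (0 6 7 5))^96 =(0 7 5 9 3) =((0 7 5 9 3)(6 8))^96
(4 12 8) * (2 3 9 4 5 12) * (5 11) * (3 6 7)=(2 6 7 3 9 4)(5 12 8 11)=[0, 1, 6, 9, 2, 12, 7, 3, 11, 4, 10, 5, 8]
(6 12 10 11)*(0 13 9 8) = [13, 1, 2, 3, 4, 5, 12, 7, 0, 8, 11, 6, 10, 9] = (0 13 9 8)(6 12 10 11)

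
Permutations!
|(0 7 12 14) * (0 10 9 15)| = |(0 7 12 14 10 9 15)| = 7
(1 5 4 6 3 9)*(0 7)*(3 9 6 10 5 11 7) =(0 3 6 9 1 11 7)(4 10 5) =[3, 11, 2, 6, 10, 4, 9, 0, 8, 1, 5, 7]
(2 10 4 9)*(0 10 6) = (0 10 4 9 2 6) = [10, 1, 6, 3, 9, 5, 0, 7, 8, 2, 4]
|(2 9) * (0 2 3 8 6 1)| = 7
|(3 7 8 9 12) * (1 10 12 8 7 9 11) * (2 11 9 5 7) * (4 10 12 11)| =18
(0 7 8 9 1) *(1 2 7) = (0 1)(2 7 8 9) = [1, 0, 7, 3, 4, 5, 6, 8, 9, 2]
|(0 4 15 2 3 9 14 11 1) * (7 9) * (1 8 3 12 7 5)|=13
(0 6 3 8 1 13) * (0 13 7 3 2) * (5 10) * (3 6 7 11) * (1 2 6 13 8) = (0 7 13 8 2)(1 11 3)(5 10) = [7, 11, 0, 1, 4, 10, 6, 13, 2, 9, 5, 3, 12, 8]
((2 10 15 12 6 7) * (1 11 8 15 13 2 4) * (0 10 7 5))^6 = (0 1 5 4 6 7 12 2 15 13 8 10 11)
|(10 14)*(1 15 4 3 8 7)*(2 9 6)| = 6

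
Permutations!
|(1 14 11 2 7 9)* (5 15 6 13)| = 12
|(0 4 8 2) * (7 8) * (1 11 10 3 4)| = |(0 1 11 10 3 4 7 8 2)| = 9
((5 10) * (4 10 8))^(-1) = ((4 10 5 8))^(-1) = (4 8 5 10)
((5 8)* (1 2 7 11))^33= (1 2 7 11)(5 8)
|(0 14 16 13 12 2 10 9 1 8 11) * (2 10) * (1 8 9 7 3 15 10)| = 36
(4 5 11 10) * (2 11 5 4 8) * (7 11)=(2 7 11 10 8)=[0, 1, 7, 3, 4, 5, 6, 11, 2, 9, 8, 10]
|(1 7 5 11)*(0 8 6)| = |(0 8 6)(1 7 5 11)| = 12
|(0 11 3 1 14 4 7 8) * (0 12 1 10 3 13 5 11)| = 6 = |(1 14 4 7 8 12)(3 10)(5 11 13)|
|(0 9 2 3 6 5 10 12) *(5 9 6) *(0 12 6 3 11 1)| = |(12)(0 3 5 10 6 9 2 11 1)| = 9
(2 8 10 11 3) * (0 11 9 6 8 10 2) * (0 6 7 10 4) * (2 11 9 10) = [9, 1, 4, 6, 0, 5, 8, 2, 11, 7, 10, 3] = (0 9 7 2 4)(3 6 8 11)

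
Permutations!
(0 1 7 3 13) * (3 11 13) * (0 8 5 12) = (0 1 7 11 13 8 5 12) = [1, 7, 2, 3, 4, 12, 6, 11, 5, 9, 10, 13, 0, 8]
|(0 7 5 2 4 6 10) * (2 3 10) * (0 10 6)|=7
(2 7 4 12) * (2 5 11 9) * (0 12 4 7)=(0 12 5 11 9 2)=[12, 1, 0, 3, 4, 11, 6, 7, 8, 2, 10, 9, 5]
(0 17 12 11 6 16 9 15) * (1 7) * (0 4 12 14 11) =(0 17 14 11 6 16 9 15 4 12)(1 7) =[17, 7, 2, 3, 12, 5, 16, 1, 8, 15, 10, 6, 0, 13, 11, 4, 9, 14]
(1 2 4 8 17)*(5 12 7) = (1 2 4 8 17)(5 12 7) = [0, 2, 4, 3, 8, 12, 6, 5, 17, 9, 10, 11, 7, 13, 14, 15, 16, 1]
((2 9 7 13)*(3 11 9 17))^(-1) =((2 17 3 11 9 7 13))^(-1) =(2 13 7 9 11 3 17)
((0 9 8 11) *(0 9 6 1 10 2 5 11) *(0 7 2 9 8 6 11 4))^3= ((0 11 8 7 2 5 4)(1 10 9 6))^3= (0 7 4 8 5 11 2)(1 6 9 10)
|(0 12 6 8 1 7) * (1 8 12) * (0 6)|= 5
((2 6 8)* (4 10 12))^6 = ((2 6 8)(4 10 12))^6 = (12)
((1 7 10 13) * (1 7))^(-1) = (7 13 10)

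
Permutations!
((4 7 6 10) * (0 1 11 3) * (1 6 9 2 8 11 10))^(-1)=(0 3 11 8 2 9 7 4 10 1 6)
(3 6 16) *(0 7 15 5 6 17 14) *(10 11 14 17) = (17)(0 7 15 5 6 16 3 10 11 14) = [7, 1, 2, 10, 4, 6, 16, 15, 8, 9, 11, 14, 12, 13, 0, 5, 3, 17]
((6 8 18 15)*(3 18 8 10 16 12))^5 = ((3 18 15 6 10 16 12))^5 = (3 16 6 18 12 10 15)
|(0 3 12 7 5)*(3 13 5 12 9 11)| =|(0 13 5)(3 9 11)(7 12)| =6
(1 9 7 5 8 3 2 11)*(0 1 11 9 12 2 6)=[1, 12, 9, 6, 4, 8, 0, 5, 3, 7, 10, 11, 2]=(0 1 12 2 9 7 5 8 3 6)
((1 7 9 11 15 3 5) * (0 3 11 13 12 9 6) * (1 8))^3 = ((0 3 5 8 1 7 6)(9 13 12)(11 15))^3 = (0 8 6 5 7 3 1)(11 15)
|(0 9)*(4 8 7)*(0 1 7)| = 6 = |(0 9 1 7 4 8)|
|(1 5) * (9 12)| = 2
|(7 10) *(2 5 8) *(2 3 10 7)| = |(2 5 8 3 10)| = 5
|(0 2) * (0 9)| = 3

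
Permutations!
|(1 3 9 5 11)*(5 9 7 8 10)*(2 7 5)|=|(1 3 5 11)(2 7 8 10)|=4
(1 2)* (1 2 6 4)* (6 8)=(1 8 6 4)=[0, 8, 2, 3, 1, 5, 4, 7, 6]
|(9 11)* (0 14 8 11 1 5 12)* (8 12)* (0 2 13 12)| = 30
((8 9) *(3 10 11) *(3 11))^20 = (11)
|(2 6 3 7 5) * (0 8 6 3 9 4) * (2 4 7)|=|(0 8 6 9 7 5 4)(2 3)|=14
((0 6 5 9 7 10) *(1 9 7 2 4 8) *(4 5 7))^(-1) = (0 10 7 6)(1 8 4 5 2 9)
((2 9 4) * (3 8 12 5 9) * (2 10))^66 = (2 8 5 4)(3 12 9 10)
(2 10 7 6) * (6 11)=[0, 1, 10, 3, 4, 5, 2, 11, 8, 9, 7, 6]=(2 10 7 11 6)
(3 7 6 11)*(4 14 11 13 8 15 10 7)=(3 4 14 11)(6 13 8 15 10 7)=[0, 1, 2, 4, 14, 5, 13, 6, 15, 9, 7, 3, 12, 8, 11, 10]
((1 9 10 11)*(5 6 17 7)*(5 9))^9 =(1 5 6 17 7 9 10 11)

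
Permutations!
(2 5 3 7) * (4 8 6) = (2 5 3 7)(4 8 6) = [0, 1, 5, 7, 8, 3, 4, 2, 6]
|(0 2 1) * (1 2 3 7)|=4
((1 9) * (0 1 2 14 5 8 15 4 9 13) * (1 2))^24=((0 2 14 5 8 15 4 9 1 13))^24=(0 8 1 14 4)(2 15 13 5 9)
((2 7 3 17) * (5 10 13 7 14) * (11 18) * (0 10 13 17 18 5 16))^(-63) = (0 2)(3 5)(7 11)(10 14)(13 18)(16 17)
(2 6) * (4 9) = [0, 1, 6, 3, 9, 5, 2, 7, 8, 4] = (2 6)(4 9)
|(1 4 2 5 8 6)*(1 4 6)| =6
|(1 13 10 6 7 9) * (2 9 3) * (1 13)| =7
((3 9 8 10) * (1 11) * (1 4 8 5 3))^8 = ((1 11 4 8 10)(3 9 5))^8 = (1 8 11 10 4)(3 5 9)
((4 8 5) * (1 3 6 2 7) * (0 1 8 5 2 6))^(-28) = (0 3 1)(2 8 7)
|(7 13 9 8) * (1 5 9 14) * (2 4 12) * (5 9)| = 6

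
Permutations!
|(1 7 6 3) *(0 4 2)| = 12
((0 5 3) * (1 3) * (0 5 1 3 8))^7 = (0 1 8)(3 5)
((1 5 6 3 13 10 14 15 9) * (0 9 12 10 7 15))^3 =(0 5 13 12)(1 3 15 14)(6 7 10 9)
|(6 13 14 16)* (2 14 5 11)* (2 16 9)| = 15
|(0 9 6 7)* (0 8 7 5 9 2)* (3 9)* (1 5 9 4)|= 4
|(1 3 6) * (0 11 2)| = 3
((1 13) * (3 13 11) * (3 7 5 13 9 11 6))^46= ((1 6 3 9 11 7 5 13))^46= (1 5 11 3)(6 13 7 9)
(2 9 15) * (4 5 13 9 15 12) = (2 15)(4 5 13 9 12) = [0, 1, 15, 3, 5, 13, 6, 7, 8, 12, 10, 11, 4, 9, 14, 2]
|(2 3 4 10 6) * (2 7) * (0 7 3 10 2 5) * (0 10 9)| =9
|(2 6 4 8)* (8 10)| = 5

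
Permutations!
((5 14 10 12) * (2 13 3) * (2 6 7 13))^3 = (3 13 7 6)(5 12 10 14)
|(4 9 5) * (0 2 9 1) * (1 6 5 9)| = 3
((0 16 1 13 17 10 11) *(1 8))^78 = ((0 16 8 1 13 17 10 11))^78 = (0 10 13 8)(1 16 11 17)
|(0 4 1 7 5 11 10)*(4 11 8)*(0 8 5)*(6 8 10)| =7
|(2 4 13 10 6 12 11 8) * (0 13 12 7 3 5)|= |(0 13 10 6 7 3 5)(2 4 12 11 8)|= 35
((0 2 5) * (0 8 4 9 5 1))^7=(0 2 1)(4 8 5 9)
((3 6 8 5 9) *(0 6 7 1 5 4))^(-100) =(9) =((0 6 8 4)(1 5 9 3 7))^(-100)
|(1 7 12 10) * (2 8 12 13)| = 7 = |(1 7 13 2 8 12 10)|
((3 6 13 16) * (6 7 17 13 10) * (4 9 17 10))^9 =(17)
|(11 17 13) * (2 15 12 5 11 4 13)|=6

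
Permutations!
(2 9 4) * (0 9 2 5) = (0 9 4 5) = [9, 1, 2, 3, 5, 0, 6, 7, 8, 4]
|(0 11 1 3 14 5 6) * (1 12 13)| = |(0 11 12 13 1 3 14 5 6)| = 9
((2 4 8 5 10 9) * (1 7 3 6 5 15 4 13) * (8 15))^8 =((1 7 3 6 5 10 9 2 13)(4 15))^8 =(15)(1 13 2 9 10 5 6 3 7)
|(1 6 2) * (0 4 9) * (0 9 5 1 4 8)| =|(9)(0 8)(1 6 2 4 5)| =10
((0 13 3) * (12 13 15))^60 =((0 15 12 13 3))^60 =(15)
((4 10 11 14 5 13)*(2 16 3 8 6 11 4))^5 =((2 16 3 8 6 11 14 5 13)(4 10))^5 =(2 11 16 14 3 5 8 13 6)(4 10)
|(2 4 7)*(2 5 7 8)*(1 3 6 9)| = |(1 3 6 9)(2 4 8)(5 7)| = 12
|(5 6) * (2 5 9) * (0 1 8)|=|(0 1 8)(2 5 6 9)|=12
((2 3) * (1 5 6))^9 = (6)(2 3)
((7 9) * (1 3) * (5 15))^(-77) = ((1 3)(5 15)(7 9))^(-77) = (1 3)(5 15)(7 9)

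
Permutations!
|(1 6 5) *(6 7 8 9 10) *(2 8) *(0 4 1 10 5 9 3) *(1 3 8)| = 12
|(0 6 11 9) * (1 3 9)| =6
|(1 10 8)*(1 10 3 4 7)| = 4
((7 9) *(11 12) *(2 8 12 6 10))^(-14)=(2 6 12)(8 10 11)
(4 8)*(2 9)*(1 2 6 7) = [0, 2, 9, 3, 8, 5, 7, 1, 4, 6] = (1 2 9 6 7)(4 8)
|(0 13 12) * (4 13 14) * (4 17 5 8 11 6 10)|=|(0 14 17 5 8 11 6 10 4 13 12)|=11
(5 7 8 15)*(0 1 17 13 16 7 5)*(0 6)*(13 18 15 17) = (0 1 13 16 7 8 17 18 15 6) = [1, 13, 2, 3, 4, 5, 0, 8, 17, 9, 10, 11, 12, 16, 14, 6, 7, 18, 15]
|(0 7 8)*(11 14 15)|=3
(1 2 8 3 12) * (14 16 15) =(1 2 8 3 12)(14 16 15) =[0, 2, 8, 12, 4, 5, 6, 7, 3, 9, 10, 11, 1, 13, 16, 14, 15]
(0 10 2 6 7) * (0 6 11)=(0 10 2 11)(6 7)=[10, 1, 11, 3, 4, 5, 7, 6, 8, 9, 2, 0]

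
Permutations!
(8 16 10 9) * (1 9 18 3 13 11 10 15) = (1 9 8 16 15)(3 13 11 10 18) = [0, 9, 2, 13, 4, 5, 6, 7, 16, 8, 18, 10, 12, 11, 14, 1, 15, 17, 3]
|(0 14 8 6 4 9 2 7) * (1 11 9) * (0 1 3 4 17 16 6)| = |(0 14 8)(1 11 9 2 7)(3 4)(6 17 16)| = 30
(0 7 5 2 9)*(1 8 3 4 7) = [1, 8, 9, 4, 7, 2, 6, 5, 3, 0] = (0 1 8 3 4 7 5 2 9)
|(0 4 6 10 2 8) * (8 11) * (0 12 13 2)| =|(0 4 6 10)(2 11 8 12 13)| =20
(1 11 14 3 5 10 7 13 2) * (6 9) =(1 11 14 3 5 10 7 13 2)(6 9) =[0, 11, 1, 5, 4, 10, 9, 13, 8, 6, 7, 14, 12, 2, 3]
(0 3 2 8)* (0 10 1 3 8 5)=(0 8 10 1 3 2 5)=[8, 3, 5, 2, 4, 0, 6, 7, 10, 9, 1]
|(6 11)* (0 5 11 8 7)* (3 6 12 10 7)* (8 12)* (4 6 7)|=12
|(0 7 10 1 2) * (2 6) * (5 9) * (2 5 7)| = |(0 2)(1 6 5 9 7 10)| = 6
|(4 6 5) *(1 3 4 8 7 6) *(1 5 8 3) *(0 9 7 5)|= 8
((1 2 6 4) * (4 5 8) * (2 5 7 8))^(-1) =((1 5 2 6 7 8 4))^(-1) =(1 4 8 7 6 2 5)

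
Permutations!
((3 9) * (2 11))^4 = ((2 11)(3 9))^4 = (11)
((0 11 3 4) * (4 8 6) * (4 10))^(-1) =(0 4 10 6 8 3 11)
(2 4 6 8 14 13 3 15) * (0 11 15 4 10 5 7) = (0 11 15 2 10 5 7)(3 4 6 8 14 13) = [11, 1, 10, 4, 6, 7, 8, 0, 14, 9, 5, 15, 12, 3, 13, 2]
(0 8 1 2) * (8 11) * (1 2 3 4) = (0 11 8 2)(1 3 4) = [11, 3, 0, 4, 1, 5, 6, 7, 2, 9, 10, 8]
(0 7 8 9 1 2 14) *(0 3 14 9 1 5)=(0 7 8 1 2 9 5)(3 14)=[7, 2, 9, 14, 4, 0, 6, 8, 1, 5, 10, 11, 12, 13, 3]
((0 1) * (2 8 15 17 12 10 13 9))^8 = (17)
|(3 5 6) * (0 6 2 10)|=6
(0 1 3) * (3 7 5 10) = (0 1 7 5 10 3) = [1, 7, 2, 0, 4, 10, 6, 5, 8, 9, 3]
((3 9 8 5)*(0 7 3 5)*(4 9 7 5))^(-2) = ((0 5 4 9 8)(3 7))^(-2) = (0 9 5 8 4)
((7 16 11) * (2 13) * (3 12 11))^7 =((2 13)(3 12 11 7 16))^7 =(2 13)(3 11 16 12 7)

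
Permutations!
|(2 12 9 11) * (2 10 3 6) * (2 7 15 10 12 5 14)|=15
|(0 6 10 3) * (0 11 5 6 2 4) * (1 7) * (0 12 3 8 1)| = 12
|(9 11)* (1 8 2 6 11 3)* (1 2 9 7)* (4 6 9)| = |(1 8 4 6 11 7)(2 9 3)| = 6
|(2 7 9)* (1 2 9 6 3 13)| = |(1 2 7 6 3 13)| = 6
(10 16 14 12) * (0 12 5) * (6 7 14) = (0 12 10 16 6 7 14 5) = [12, 1, 2, 3, 4, 0, 7, 14, 8, 9, 16, 11, 10, 13, 5, 15, 6]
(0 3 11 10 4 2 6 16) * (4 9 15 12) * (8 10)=(0 3 11 8 10 9 15 12 4 2 6 16)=[3, 1, 6, 11, 2, 5, 16, 7, 10, 15, 9, 8, 4, 13, 14, 12, 0]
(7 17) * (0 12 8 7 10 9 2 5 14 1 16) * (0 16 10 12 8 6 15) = (0 8 7 17 12 6 15)(1 10 9 2 5 14) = [8, 10, 5, 3, 4, 14, 15, 17, 7, 2, 9, 11, 6, 13, 1, 0, 16, 12]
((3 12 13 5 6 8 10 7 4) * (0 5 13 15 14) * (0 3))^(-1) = (0 4 7 10 8 6 5)(3 14 15 12)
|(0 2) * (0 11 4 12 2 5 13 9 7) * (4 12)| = 15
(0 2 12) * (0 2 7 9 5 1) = (0 7 9 5 1)(2 12) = [7, 0, 12, 3, 4, 1, 6, 9, 8, 5, 10, 11, 2]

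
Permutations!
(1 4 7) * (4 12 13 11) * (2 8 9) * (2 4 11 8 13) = [0, 12, 13, 3, 7, 5, 6, 1, 9, 4, 10, 11, 2, 8] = (1 12 2 13 8 9 4 7)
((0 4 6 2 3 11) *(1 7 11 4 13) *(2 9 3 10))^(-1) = ((0 13 1 7 11)(2 10)(3 4 6 9))^(-1) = (0 11 7 1 13)(2 10)(3 9 6 4)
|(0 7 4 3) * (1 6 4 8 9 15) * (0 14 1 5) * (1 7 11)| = 12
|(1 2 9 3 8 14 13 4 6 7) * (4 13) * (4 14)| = |(14)(1 2 9 3 8 4 6 7)| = 8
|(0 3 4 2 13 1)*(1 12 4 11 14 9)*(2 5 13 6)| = |(0 3 11 14 9 1)(2 6)(4 5 13 12)| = 12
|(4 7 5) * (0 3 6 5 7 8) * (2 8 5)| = 10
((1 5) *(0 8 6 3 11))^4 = ((0 8 6 3 11)(1 5))^4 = (0 11 3 6 8)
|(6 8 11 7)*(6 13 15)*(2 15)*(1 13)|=|(1 13 2 15 6 8 11 7)|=8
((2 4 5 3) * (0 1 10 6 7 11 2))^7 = (0 4 7 1 5 11 10 3 2 6)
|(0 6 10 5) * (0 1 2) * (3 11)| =|(0 6 10 5 1 2)(3 11)| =6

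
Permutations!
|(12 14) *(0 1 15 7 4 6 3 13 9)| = |(0 1 15 7 4 6 3 13 9)(12 14)| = 18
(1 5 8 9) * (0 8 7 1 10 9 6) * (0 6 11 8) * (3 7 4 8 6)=[0, 5, 2, 7, 8, 4, 3, 1, 11, 10, 9, 6]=(1 5 4 8 11 6 3 7)(9 10)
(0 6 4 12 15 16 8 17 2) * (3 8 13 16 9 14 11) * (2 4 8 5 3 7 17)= (0 6 8 2)(3 5)(4 12 15 9 14 11 7 17)(13 16)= [6, 1, 0, 5, 12, 3, 8, 17, 2, 14, 10, 7, 15, 16, 11, 9, 13, 4]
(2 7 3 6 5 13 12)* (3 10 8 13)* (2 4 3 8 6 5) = (2 7 10 6)(3 5 8 13 12 4) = [0, 1, 7, 5, 3, 8, 2, 10, 13, 9, 6, 11, 4, 12]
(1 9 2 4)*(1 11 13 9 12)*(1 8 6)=(1 12 8 6)(2 4 11 13 9)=[0, 12, 4, 3, 11, 5, 1, 7, 6, 2, 10, 13, 8, 9]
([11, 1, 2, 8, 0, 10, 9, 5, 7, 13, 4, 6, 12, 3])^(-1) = (0 4 10 5 7 8 3 13 9 6 11)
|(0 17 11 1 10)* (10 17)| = |(0 10)(1 17 11)| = 6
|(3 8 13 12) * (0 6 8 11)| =|(0 6 8 13 12 3 11)| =7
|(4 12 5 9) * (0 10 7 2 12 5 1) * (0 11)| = 21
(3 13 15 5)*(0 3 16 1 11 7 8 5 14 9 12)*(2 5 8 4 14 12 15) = (0 3 13 2 5 16 1 11 7 4 14 9 15 12) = [3, 11, 5, 13, 14, 16, 6, 4, 8, 15, 10, 7, 0, 2, 9, 12, 1]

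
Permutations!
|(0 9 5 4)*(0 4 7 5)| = |(0 9)(5 7)| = 2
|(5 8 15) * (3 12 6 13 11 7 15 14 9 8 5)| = |(3 12 6 13 11 7 15)(8 14 9)| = 21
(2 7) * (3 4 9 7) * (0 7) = (0 7 2 3 4 9) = [7, 1, 3, 4, 9, 5, 6, 2, 8, 0]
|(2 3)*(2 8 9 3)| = 3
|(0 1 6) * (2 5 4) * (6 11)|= 12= |(0 1 11 6)(2 5 4)|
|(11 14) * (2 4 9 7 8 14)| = |(2 4 9 7 8 14 11)| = 7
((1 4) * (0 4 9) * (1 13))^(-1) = (0 9 1 13 4)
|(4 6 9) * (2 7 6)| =|(2 7 6 9 4)| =5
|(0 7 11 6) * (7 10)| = 5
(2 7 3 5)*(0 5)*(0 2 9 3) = (0 5 9 3 2 7) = [5, 1, 7, 2, 4, 9, 6, 0, 8, 3]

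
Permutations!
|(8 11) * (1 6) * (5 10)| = |(1 6)(5 10)(8 11)| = 2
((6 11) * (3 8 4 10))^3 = ((3 8 4 10)(6 11))^3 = (3 10 4 8)(6 11)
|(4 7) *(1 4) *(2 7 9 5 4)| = 3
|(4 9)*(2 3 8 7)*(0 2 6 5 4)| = 9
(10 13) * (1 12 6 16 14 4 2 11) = (1 12 6 16 14 4 2 11)(10 13) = [0, 12, 11, 3, 2, 5, 16, 7, 8, 9, 13, 1, 6, 10, 4, 15, 14]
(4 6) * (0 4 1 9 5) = (0 4 6 1 9 5) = [4, 9, 2, 3, 6, 0, 1, 7, 8, 5]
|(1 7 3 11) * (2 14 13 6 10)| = 20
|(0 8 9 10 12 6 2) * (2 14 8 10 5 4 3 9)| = 28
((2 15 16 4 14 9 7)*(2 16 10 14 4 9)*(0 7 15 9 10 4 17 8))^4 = (0 14 4 7 2 17 16 9 8 10 15)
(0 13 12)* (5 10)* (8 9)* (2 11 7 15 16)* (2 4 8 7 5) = (0 13 12)(2 11 5 10)(4 8 9 7 15 16) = [13, 1, 11, 3, 8, 10, 6, 15, 9, 7, 2, 5, 0, 12, 14, 16, 4]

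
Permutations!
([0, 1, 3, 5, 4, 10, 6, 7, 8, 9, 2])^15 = (2 10 5 3)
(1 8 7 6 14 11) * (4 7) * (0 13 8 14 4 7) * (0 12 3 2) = (0 13 8 7 6 4 12 3 2)(1 14 11) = [13, 14, 0, 2, 12, 5, 4, 6, 7, 9, 10, 1, 3, 8, 11]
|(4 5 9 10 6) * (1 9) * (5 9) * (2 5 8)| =4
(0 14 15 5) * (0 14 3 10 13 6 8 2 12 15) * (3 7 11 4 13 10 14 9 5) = (0 7 11 4 13 6 8 2 12 15 3 14)(5 9) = [7, 1, 12, 14, 13, 9, 8, 11, 2, 5, 10, 4, 15, 6, 0, 3]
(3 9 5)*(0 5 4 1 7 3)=(0 5)(1 7 3 9 4)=[5, 7, 2, 9, 1, 0, 6, 3, 8, 4]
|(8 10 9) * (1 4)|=6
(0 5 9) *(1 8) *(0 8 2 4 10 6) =(0 5 9 8 1 2 4 10 6) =[5, 2, 4, 3, 10, 9, 0, 7, 1, 8, 6]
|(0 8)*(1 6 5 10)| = |(0 8)(1 6 5 10)| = 4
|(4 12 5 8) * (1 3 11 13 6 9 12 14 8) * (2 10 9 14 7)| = 14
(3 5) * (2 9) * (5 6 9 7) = (2 7 5 3 6 9) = [0, 1, 7, 6, 4, 3, 9, 5, 8, 2]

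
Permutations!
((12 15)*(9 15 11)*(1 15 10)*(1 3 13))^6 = ((1 15 12 11 9 10 3 13))^6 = (1 3 9 12)(10 11 15 13)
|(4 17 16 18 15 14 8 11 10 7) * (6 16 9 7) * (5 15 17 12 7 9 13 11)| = 84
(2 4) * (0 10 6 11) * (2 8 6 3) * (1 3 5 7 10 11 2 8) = [11, 3, 4, 8, 1, 7, 2, 10, 6, 9, 5, 0] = (0 11)(1 3 8 6 2 4)(5 7 10)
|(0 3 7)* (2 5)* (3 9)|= 4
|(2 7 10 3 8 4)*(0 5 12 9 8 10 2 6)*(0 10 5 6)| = |(0 6 10 3 5 12 9 8 4)(2 7)| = 18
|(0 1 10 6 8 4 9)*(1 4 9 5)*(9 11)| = 9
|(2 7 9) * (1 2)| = 4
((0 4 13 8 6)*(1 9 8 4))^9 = ((0 1 9 8 6)(4 13))^9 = (0 6 8 9 1)(4 13)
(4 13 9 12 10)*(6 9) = [0, 1, 2, 3, 13, 5, 9, 7, 8, 12, 4, 11, 10, 6] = (4 13 6 9 12 10)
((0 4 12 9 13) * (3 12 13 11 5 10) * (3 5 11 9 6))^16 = ((0 4 13)(3 12 6)(5 10))^16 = (0 4 13)(3 12 6)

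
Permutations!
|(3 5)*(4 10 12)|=6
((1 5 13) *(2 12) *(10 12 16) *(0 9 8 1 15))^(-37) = ((0 9 8 1 5 13 15)(2 16 10 12))^(-37) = (0 13 1 9 15 5 8)(2 12 10 16)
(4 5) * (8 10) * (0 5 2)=(0 5 4 2)(8 10)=[5, 1, 0, 3, 2, 4, 6, 7, 10, 9, 8]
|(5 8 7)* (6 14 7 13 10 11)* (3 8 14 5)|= |(3 8 13 10 11 6 5 14 7)|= 9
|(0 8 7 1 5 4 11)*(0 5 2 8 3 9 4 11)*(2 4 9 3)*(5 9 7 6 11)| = |(0 2 8 6 11 9 7 1 4)| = 9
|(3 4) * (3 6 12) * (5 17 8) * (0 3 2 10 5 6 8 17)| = |(17)(0 3 4 8 6 12 2 10 5)| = 9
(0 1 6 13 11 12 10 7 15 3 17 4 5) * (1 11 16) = [11, 6, 2, 17, 5, 0, 13, 15, 8, 9, 7, 12, 10, 16, 14, 3, 1, 4] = (0 11 12 10 7 15 3 17 4 5)(1 6 13 16)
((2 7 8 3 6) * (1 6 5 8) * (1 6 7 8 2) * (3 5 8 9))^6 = ((1 7 6)(2 9 3 8 5))^6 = (2 9 3 8 5)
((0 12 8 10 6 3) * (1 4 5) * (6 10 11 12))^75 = (12)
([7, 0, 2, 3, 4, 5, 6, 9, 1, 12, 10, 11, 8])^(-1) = (0 1 8 12 9 7)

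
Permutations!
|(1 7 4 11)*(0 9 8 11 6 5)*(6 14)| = 10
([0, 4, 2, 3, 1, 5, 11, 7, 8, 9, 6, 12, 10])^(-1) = (1 4)(6 10 12 11)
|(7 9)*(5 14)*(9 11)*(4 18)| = |(4 18)(5 14)(7 11 9)| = 6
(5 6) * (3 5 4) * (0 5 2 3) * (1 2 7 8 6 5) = (0 1 2 3 7 8 6 4) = [1, 2, 3, 7, 0, 5, 4, 8, 6]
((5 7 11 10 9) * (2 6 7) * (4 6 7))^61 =(2 7 11 10 9 5)(4 6)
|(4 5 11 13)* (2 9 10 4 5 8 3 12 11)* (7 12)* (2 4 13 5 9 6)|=|(2 6)(3 7 12 11 5 4 8)(9 10 13)|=42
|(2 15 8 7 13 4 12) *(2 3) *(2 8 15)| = 6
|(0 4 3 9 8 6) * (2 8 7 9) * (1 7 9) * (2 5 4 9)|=|(0 9 2 8 6)(1 7)(3 5 4)|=30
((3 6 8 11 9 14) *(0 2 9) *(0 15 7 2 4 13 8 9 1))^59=((0 4 13 8 11 15 7 2 1)(3 6 9 14))^59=(0 15 4 7 13 2 8 1 11)(3 14 9 6)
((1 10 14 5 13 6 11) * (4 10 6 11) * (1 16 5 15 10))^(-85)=(1 4 6)(5 16 11 13)(10 15 14)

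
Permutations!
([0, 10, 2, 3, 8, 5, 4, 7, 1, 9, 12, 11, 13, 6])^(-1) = [0, 8, 2, 3, 6, 5, 13, 7, 4, 9, 1, 11, 10, 12]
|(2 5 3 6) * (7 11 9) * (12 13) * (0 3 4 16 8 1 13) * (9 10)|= 44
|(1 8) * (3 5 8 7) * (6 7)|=6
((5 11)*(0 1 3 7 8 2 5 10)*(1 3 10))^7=(0 1 5 8 3 10 11 2 7)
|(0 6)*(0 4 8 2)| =5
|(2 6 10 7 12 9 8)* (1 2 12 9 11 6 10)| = 9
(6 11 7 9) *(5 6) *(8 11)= (5 6 8 11 7 9)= [0, 1, 2, 3, 4, 6, 8, 9, 11, 5, 10, 7]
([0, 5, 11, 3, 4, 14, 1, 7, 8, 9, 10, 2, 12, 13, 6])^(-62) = [0, 14, 2, 3, 4, 6, 5, 7, 8, 9, 10, 11, 12, 13, 1]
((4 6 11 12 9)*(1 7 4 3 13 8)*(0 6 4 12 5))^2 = (0 11)(1 12 3 8 7 9 13)(5 6)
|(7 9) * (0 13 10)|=6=|(0 13 10)(7 9)|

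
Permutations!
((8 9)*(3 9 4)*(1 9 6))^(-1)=(1 6 3 4 8 9)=((1 9 8 4 3 6))^(-1)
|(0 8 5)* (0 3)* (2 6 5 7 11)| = |(0 8 7 11 2 6 5 3)| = 8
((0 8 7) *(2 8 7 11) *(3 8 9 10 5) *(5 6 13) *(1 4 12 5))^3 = ((0 7)(1 4 12 5 3 8 11 2 9 10 6 13))^3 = (0 7)(1 5 11 10)(2 6 4 3)(8 9 13 12)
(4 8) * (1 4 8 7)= (8)(1 4 7)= [0, 4, 2, 3, 7, 5, 6, 1, 8]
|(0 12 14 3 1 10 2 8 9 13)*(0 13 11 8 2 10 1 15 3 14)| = 6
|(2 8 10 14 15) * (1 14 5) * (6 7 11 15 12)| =|(1 14 12 6 7 11 15 2 8 10 5)| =11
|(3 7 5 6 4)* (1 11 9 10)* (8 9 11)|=20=|(11)(1 8 9 10)(3 7 5 6 4)|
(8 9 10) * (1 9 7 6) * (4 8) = (1 9 10 4 8 7 6) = [0, 9, 2, 3, 8, 5, 1, 6, 7, 10, 4]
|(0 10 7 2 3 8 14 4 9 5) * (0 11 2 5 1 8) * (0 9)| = |(0 10 7 5 11 2 3 9 1 8 14 4)| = 12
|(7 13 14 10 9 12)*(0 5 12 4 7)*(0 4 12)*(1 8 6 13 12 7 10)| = 10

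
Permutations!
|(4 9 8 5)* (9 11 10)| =6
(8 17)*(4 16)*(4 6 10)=(4 16 6 10)(8 17)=[0, 1, 2, 3, 16, 5, 10, 7, 17, 9, 4, 11, 12, 13, 14, 15, 6, 8]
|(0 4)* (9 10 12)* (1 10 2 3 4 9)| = |(0 9 2 3 4)(1 10 12)| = 15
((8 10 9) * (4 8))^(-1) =(4 9 10 8)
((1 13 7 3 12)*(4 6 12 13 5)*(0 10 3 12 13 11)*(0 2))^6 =(0 10 3 11 2)(1 12 7 13 6 4 5)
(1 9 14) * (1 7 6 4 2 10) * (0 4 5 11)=(0 4 2 10 1 9 14 7 6 5 11)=[4, 9, 10, 3, 2, 11, 5, 6, 8, 14, 1, 0, 12, 13, 7]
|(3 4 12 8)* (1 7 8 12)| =|(12)(1 7 8 3 4)| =5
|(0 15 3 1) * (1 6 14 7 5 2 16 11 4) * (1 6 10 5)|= |(0 15 3 10 5 2 16 11 4 6 14 7 1)|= 13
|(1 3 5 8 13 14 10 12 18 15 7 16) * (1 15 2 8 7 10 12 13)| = 13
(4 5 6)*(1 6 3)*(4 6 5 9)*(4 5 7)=(1 7 4 9 5 3)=[0, 7, 2, 1, 9, 3, 6, 4, 8, 5]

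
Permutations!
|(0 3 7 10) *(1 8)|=4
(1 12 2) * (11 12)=(1 11 12 2)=[0, 11, 1, 3, 4, 5, 6, 7, 8, 9, 10, 12, 2]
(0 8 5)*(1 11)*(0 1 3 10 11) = (0 8 5 1)(3 10 11) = [8, 0, 2, 10, 4, 1, 6, 7, 5, 9, 11, 3]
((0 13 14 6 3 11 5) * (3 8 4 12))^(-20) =((0 13 14 6 8 4 12 3 11 5))^(-20) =(14)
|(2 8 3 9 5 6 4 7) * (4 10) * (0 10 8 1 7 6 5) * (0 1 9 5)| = 28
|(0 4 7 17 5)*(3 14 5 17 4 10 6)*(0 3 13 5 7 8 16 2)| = |(17)(0 10 6 13 5 3 14 7 4 8 16 2)| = 12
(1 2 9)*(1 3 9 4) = [0, 2, 4, 9, 1, 5, 6, 7, 8, 3] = (1 2 4)(3 9)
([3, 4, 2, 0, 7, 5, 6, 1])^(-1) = (0 3)(1 7 4)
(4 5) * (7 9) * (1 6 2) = (1 6 2)(4 5)(7 9) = [0, 6, 1, 3, 5, 4, 2, 9, 8, 7]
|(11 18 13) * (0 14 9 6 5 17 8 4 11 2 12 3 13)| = |(0 14 9 6 5 17 8 4 11 18)(2 12 3 13)| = 20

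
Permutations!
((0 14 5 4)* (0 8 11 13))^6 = ((0 14 5 4 8 11 13))^6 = (0 13 11 8 4 5 14)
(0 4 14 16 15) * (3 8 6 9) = (0 4 14 16 15)(3 8 6 9) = [4, 1, 2, 8, 14, 5, 9, 7, 6, 3, 10, 11, 12, 13, 16, 0, 15]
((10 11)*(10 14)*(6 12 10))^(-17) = (6 11 12 14 10)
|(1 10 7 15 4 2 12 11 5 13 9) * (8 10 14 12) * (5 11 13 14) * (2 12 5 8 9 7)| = 10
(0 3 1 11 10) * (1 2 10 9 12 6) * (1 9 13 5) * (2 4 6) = (0 3 4 6 9 12 2 10)(1 11 13 5) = [3, 11, 10, 4, 6, 1, 9, 7, 8, 12, 0, 13, 2, 5]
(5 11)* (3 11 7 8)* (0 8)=(0 8 3 11 5 7)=[8, 1, 2, 11, 4, 7, 6, 0, 3, 9, 10, 5]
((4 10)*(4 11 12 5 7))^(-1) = ((4 10 11 12 5 7))^(-1) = (4 7 5 12 11 10)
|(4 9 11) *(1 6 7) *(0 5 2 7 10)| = 21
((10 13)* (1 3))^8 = (13)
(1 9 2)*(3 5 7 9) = (1 3 5 7 9 2) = [0, 3, 1, 5, 4, 7, 6, 9, 8, 2]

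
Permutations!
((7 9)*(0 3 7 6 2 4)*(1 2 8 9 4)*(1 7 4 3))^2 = (0 2 3)(1 7 4)(6 9 8)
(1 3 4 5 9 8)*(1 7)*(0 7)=(0 7 1 3 4 5 9 8)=[7, 3, 2, 4, 5, 9, 6, 1, 0, 8]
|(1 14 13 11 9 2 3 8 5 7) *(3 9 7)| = 30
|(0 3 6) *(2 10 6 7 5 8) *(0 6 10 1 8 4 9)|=6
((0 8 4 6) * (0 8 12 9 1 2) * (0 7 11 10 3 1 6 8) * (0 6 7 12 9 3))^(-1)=((0 9 7 11 10)(1 2 12 3)(4 8))^(-1)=(0 10 11 7 9)(1 3 12 2)(4 8)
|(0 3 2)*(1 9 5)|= |(0 3 2)(1 9 5)|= 3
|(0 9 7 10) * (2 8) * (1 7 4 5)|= |(0 9 4 5 1 7 10)(2 8)|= 14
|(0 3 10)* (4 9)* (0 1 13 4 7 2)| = 9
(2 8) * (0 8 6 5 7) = (0 8 2 6 5 7) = [8, 1, 6, 3, 4, 7, 5, 0, 2]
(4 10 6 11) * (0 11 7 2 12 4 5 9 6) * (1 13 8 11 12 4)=[12, 13, 4, 3, 10, 9, 7, 2, 11, 6, 0, 5, 1, 8]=(0 12 1 13 8 11 5 9 6 7 2 4 10)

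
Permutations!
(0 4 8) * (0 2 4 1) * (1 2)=[2, 0, 4, 3, 8, 5, 6, 7, 1]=(0 2 4 8 1)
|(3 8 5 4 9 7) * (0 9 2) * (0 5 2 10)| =9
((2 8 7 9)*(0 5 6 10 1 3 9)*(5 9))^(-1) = (0 7 8 2 9)(1 10 6 5 3)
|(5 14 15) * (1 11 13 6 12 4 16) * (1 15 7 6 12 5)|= 28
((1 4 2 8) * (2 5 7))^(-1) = (1 8 2 7 5 4)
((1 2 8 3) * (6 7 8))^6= (8)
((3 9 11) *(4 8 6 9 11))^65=(3 11)(4 8 6 9)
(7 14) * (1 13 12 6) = (1 13 12 6)(7 14) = [0, 13, 2, 3, 4, 5, 1, 14, 8, 9, 10, 11, 6, 12, 7]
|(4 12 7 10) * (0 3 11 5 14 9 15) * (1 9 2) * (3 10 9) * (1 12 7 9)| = |(0 10 4 7 1 3 11 5 14 2 12 9 15)| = 13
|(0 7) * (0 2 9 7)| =|(2 9 7)| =3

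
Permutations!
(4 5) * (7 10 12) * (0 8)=(0 8)(4 5)(7 10 12)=[8, 1, 2, 3, 5, 4, 6, 10, 0, 9, 12, 11, 7]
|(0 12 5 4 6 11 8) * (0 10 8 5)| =4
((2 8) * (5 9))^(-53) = ((2 8)(5 9))^(-53) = (2 8)(5 9)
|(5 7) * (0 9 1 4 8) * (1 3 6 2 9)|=|(0 1 4 8)(2 9 3 6)(5 7)|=4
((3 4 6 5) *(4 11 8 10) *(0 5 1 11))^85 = (0 5 3)(1 11 8 10 4 6)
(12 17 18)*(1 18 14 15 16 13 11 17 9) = (1 18 12 9)(11 17 14 15 16 13) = [0, 18, 2, 3, 4, 5, 6, 7, 8, 1, 10, 17, 9, 11, 15, 16, 13, 14, 12]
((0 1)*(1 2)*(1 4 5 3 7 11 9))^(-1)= (0 1 9 11 7 3 5 4 2)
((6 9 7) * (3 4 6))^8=((3 4 6 9 7))^8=(3 9 4 7 6)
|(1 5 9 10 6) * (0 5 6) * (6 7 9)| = |(0 5 6 1 7 9 10)| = 7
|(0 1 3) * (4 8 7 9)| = |(0 1 3)(4 8 7 9)| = 12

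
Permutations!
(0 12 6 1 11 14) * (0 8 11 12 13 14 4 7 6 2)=[13, 12, 0, 3, 7, 5, 1, 6, 11, 9, 10, 4, 2, 14, 8]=(0 13 14 8 11 4 7 6 1 12 2)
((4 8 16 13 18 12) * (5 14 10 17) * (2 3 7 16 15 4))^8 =(2 3 7 16 13 18 12)(4 15 8)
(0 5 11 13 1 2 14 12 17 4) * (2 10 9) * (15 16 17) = (0 5 11 13 1 10 9 2 14 12 15 16 17 4) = [5, 10, 14, 3, 0, 11, 6, 7, 8, 2, 9, 13, 15, 1, 12, 16, 17, 4]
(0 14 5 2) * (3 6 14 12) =[12, 1, 0, 6, 4, 2, 14, 7, 8, 9, 10, 11, 3, 13, 5] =(0 12 3 6 14 5 2)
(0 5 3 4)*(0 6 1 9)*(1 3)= (0 5 1 9)(3 4 6)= [5, 9, 2, 4, 6, 1, 3, 7, 8, 0]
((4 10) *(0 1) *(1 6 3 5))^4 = (10)(0 1 5 3 6)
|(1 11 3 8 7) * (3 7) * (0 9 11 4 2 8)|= 9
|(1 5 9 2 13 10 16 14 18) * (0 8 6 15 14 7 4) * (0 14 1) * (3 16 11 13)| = |(0 8 6 15 1 5 9 2 3 16 7 4 14 18)(10 11 13)| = 42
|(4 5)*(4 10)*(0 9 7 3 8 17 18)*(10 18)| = 10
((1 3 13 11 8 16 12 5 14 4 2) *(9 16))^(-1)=((1 3 13 11 8 9 16 12 5 14 4 2))^(-1)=(1 2 4 14 5 12 16 9 8 11 13 3)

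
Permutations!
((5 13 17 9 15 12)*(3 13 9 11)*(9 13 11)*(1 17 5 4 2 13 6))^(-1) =(1 6 5 13 2 4 12 15 9 17)(3 11)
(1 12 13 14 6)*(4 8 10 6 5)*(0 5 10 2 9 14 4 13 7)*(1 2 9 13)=[5, 12, 13, 3, 8, 1, 2, 0, 9, 14, 6, 11, 7, 4, 10]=(0 5 1 12 7)(2 13 4 8 9 14 10 6)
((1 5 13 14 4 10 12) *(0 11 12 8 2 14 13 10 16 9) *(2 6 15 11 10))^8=((0 10 8 6 15 11 12 1 5 2 14 4 16 9))^8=(0 5 8 14 15 16 12)(1 10 2 6 4 11 9)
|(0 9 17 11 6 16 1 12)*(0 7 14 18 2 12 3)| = |(0 9 17 11 6 16 1 3)(2 12 7 14 18)| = 40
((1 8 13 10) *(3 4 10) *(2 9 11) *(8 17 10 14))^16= ((1 17 10)(2 9 11)(3 4 14 8 13))^16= (1 17 10)(2 9 11)(3 4 14 8 13)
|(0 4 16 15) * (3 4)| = |(0 3 4 16 15)| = 5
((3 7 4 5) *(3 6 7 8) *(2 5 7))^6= ((2 5 6)(3 8)(4 7))^6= (8)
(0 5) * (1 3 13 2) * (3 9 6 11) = (0 5)(1 9 6 11 3 13 2) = [5, 9, 1, 13, 4, 0, 11, 7, 8, 6, 10, 3, 12, 2]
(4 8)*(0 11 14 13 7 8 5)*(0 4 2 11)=(2 11 14 13 7 8)(4 5)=[0, 1, 11, 3, 5, 4, 6, 8, 2, 9, 10, 14, 12, 7, 13]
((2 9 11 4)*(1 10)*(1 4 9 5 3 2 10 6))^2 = (11)(2 3 5)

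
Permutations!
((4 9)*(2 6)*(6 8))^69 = (4 9)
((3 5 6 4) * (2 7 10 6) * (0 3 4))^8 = ((0 3 5 2 7 10 6))^8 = (0 3 5 2 7 10 6)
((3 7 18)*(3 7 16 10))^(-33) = ((3 16 10)(7 18))^(-33) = (7 18)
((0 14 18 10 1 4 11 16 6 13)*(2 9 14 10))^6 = ((0 10 1 4 11 16 6 13)(2 9 14 18))^6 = (0 6 11 1)(2 14)(4 10 13 16)(9 18)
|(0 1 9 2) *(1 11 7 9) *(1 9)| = 6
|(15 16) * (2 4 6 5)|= |(2 4 6 5)(15 16)|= 4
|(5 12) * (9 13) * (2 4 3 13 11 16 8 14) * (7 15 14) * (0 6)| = |(0 6)(2 4 3 13 9 11 16 8 7 15 14)(5 12)| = 22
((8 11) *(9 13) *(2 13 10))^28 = ((2 13 9 10)(8 11))^28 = (13)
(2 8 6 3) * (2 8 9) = (2 9)(3 8 6) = [0, 1, 9, 8, 4, 5, 3, 7, 6, 2]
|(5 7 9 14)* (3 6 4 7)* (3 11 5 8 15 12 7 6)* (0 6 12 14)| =6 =|(0 6 4 12 7 9)(5 11)(8 15 14)|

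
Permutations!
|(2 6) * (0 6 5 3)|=5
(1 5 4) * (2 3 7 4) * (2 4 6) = (1 5 4)(2 3 7 6) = [0, 5, 3, 7, 1, 4, 2, 6]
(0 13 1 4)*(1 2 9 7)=(0 13 2 9 7 1 4)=[13, 4, 9, 3, 0, 5, 6, 1, 8, 7, 10, 11, 12, 2]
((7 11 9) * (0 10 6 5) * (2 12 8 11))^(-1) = (0 5 6 10)(2 7 9 11 8 12)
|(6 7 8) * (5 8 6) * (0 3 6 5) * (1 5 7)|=6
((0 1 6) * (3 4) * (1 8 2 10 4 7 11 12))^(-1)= ((0 8 2 10 4 3 7 11 12 1 6))^(-1)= (0 6 1 12 11 7 3 4 10 2 8)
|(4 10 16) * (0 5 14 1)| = 12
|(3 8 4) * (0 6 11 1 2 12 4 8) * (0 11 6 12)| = |(0 12 4 3 11 1 2)| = 7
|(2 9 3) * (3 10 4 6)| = 6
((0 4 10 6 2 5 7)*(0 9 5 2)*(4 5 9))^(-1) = ((0 5 7 4 10 6))^(-1) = (0 6 10 4 7 5)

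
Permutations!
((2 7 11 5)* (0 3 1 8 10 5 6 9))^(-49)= (0 2 3 7 1 11 8 6 10 9 5)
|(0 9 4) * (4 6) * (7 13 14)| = 12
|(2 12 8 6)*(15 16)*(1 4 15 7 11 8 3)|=11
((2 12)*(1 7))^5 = (1 7)(2 12) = ((1 7)(2 12))^5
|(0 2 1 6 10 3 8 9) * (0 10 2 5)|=12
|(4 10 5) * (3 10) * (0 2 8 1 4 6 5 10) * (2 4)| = 6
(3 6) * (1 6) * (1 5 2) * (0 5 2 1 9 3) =(0 5 1 6)(2 9 3) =[5, 6, 9, 2, 4, 1, 0, 7, 8, 3]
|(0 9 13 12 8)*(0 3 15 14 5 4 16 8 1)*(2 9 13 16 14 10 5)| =20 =|(0 13 12 1)(2 9 16 8 3 15 10 5 4 14)|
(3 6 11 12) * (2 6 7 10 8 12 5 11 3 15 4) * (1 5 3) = (1 5 11 3 7 10 8 12 15 4 2 6) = [0, 5, 6, 7, 2, 11, 1, 10, 12, 9, 8, 3, 15, 13, 14, 4]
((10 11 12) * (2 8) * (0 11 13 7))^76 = ((0 11 12 10 13 7)(2 8))^76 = (0 13 12)(7 10 11)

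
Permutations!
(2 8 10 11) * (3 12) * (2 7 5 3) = (2 8 10 11 7 5 3 12) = [0, 1, 8, 12, 4, 3, 6, 5, 10, 9, 11, 7, 2]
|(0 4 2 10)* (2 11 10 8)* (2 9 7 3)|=|(0 4 11 10)(2 8 9 7 3)|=20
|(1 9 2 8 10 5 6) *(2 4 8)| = 7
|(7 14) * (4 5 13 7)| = |(4 5 13 7 14)| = 5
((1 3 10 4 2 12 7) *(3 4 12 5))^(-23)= ((1 4 2 5 3 10 12 7))^(-23)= (1 4 2 5 3 10 12 7)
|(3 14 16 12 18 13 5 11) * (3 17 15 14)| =|(5 11 17 15 14 16 12 18 13)| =9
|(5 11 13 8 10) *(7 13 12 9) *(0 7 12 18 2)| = 18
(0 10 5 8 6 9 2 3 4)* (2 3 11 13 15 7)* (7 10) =(0 7 2 11 13 15 10 5 8 6 9 3 4) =[7, 1, 11, 4, 0, 8, 9, 2, 6, 3, 5, 13, 12, 15, 14, 10]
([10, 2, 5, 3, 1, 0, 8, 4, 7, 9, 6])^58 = [7, 10, 6, 3, 0, 8, 1, 5, 2, 9, 4]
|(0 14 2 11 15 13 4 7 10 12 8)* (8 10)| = |(0 14 2 11 15 13 4 7 8)(10 12)| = 18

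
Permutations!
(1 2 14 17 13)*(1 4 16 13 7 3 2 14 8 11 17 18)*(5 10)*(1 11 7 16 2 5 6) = (1 14 18 11 17 16 13 4 2 8 7 3 5 10 6) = [0, 14, 8, 5, 2, 10, 1, 3, 7, 9, 6, 17, 12, 4, 18, 15, 13, 16, 11]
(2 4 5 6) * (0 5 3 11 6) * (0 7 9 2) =(0 5 7 9 2 4 3 11 6) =[5, 1, 4, 11, 3, 7, 0, 9, 8, 2, 10, 6]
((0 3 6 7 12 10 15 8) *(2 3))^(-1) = (0 8 15 10 12 7 6 3 2)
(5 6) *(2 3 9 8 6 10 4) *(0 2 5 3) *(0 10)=(0 2 10 4 5)(3 9 8 6)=[2, 1, 10, 9, 5, 0, 3, 7, 6, 8, 4]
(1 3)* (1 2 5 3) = (2 5 3) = [0, 1, 5, 2, 4, 3]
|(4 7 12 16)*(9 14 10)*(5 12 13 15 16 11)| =|(4 7 13 15 16)(5 12 11)(9 14 10)| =15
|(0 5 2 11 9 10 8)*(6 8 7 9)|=|(0 5 2 11 6 8)(7 9 10)|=6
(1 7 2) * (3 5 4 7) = (1 3 5 4 7 2) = [0, 3, 1, 5, 7, 4, 6, 2]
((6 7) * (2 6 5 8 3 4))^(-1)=(2 4 3 8 5 7 6)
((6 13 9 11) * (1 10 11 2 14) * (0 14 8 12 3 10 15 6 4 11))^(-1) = ((0 14 1 15 6 13 9 2 8 12 3 10)(4 11))^(-1) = (0 10 3 12 8 2 9 13 6 15 1 14)(4 11)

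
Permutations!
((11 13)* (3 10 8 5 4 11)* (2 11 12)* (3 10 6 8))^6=(2 8 13 4 3)(5 10 12 6 11)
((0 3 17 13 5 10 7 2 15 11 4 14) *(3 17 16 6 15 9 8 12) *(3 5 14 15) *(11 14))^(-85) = (0 14 15 4 11 13 17)(2 7 10 5 12 8 9)(3 6 16)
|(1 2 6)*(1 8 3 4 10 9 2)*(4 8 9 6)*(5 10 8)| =|(2 4 8 3 5 10 6 9)| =8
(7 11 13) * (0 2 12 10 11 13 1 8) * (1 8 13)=[2, 13, 12, 3, 4, 5, 6, 1, 0, 9, 11, 8, 10, 7]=(0 2 12 10 11 8)(1 13 7)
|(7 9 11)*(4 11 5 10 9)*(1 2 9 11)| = |(1 2 9 5 10 11 7 4)| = 8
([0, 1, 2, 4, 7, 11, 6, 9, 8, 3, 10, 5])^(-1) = [0, 1, 2, 9, 3, 11, 6, 4, 8, 7, 10, 5]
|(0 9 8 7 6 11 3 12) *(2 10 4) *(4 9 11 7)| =|(0 11 3 12)(2 10 9 8 4)(6 7)| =20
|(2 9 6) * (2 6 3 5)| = 4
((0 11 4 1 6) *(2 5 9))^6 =(0 11 4 1 6)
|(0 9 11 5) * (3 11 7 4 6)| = 8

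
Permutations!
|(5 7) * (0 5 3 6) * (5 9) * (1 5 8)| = |(0 9 8 1 5 7 3 6)| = 8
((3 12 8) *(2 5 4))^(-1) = ((2 5 4)(3 12 8))^(-1) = (2 4 5)(3 8 12)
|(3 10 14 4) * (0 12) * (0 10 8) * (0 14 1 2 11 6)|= 28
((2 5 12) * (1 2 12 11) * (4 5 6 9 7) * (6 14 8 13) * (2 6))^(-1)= ((1 6 9 7 4 5 11)(2 14 8 13))^(-1)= (1 11 5 4 7 9 6)(2 13 8 14)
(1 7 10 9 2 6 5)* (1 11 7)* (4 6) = (2 4 6 5 11 7 10 9) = [0, 1, 4, 3, 6, 11, 5, 10, 8, 2, 9, 7]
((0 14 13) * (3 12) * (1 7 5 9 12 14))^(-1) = (0 13 14 3 12 9 5 7 1)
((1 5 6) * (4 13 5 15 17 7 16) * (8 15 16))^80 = (17)(1 4 5)(6 16 13)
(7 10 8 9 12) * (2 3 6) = [0, 1, 3, 6, 4, 5, 2, 10, 9, 12, 8, 11, 7] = (2 3 6)(7 10 8 9 12)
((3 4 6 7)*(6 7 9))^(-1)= ((3 4 7)(6 9))^(-1)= (3 7 4)(6 9)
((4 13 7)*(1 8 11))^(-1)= ((1 8 11)(4 13 7))^(-1)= (1 11 8)(4 7 13)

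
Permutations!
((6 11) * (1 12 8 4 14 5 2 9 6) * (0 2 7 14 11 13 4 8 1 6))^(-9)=(14)(1 12)(4 13 6 11)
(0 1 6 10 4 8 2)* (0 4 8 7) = [1, 6, 4, 3, 7, 5, 10, 0, 2, 9, 8] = (0 1 6 10 8 2 4 7)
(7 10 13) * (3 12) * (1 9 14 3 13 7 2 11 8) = (1 9 14 3 12 13 2 11 8)(7 10) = [0, 9, 11, 12, 4, 5, 6, 10, 1, 14, 7, 8, 13, 2, 3]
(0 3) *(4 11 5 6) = (0 3)(4 11 5 6) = [3, 1, 2, 0, 11, 6, 4, 7, 8, 9, 10, 5]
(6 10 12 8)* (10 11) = (6 11 10 12 8) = [0, 1, 2, 3, 4, 5, 11, 7, 6, 9, 12, 10, 8]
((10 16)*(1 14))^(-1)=((1 14)(10 16))^(-1)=(1 14)(10 16)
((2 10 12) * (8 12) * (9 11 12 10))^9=(2 9 11 12)(8 10)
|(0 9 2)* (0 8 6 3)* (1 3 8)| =10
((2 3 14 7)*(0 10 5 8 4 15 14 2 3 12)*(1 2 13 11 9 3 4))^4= ((0 10 5 8 1 2 12)(3 13 11 9)(4 15 14 7))^4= (15)(0 1 10 2 5 12 8)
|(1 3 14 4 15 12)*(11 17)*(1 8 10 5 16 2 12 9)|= 6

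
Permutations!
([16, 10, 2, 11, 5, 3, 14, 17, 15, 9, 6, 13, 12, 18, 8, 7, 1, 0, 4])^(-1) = (0 17 7 15 8 14 6 10 1 16)(3 5 4 18 13 11)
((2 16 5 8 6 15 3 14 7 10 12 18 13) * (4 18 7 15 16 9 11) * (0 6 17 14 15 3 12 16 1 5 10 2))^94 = ((0 6 1 5 8 17 14 3 15 12 7 2 9 11 4 18 13)(10 16))^94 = (0 12 6 7 1 2 5 9 8 11 17 4 14 18 3 13 15)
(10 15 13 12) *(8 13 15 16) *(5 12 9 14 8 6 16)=[0, 1, 2, 3, 4, 12, 16, 7, 13, 14, 5, 11, 10, 9, 8, 15, 6]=(5 12 10)(6 16)(8 13 9 14)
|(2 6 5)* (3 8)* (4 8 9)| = 12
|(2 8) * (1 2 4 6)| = |(1 2 8 4 6)| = 5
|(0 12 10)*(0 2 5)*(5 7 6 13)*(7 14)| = |(0 12 10 2 14 7 6 13 5)| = 9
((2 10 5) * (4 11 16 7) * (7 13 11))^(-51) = ((2 10 5)(4 7)(11 16 13))^(-51) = (16)(4 7)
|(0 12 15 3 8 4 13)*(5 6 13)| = |(0 12 15 3 8 4 5 6 13)| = 9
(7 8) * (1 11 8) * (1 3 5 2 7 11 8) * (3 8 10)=[0, 10, 7, 5, 4, 2, 6, 8, 11, 9, 3, 1]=(1 10 3 5 2 7 8 11)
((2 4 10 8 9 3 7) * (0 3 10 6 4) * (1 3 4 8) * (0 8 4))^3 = (1 2 10 7 9 3 8)(4 6)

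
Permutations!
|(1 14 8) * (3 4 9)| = 3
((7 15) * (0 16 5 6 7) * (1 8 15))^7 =(0 15 8 1 7 6 5 16)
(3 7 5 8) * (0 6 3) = (0 6 3 7 5 8) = [6, 1, 2, 7, 4, 8, 3, 5, 0]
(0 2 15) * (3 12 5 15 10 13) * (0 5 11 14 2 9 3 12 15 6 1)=(0 9 3 15 5 6 1)(2 10 13 12 11 14)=[9, 0, 10, 15, 4, 6, 1, 7, 8, 3, 13, 14, 11, 12, 2, 5]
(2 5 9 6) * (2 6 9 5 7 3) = (9)(2 7 3) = [0, 1, 7, 2, 4, 5, 6, 3, 8, 9]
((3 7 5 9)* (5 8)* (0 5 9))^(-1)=(0 5)(3 9 8 7)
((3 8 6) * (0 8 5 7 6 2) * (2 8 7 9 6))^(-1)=(0 2 7)(3 6 9 5)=((0 7 2)(3 5 9 6))^(-1)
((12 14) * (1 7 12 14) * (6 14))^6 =(14)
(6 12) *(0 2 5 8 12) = (0 2 5 8 12 6) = [2, 1, 5, 3, 4, 8, 0, 7, 12, 9, 10, 11, 6]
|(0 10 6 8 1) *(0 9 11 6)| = |(0 10)(1 9 11 6 8)| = 10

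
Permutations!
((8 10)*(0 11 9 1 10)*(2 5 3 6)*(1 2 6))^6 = (0 1 2)(3 9 8)(5 11 10)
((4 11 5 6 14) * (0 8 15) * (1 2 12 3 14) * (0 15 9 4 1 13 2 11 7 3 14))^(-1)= ((15)(0 8 9 4 7 3)(1 11 5 6 13 2 12 14))^(-1)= (15)(0 3 7 4 9 8)(1 14 12 2 13 6 5 11)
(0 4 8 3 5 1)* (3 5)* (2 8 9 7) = (0 4 9 7 2 8 5 1) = [4, 0, 8, 3, 9, 1, 6, 2, 5, 7]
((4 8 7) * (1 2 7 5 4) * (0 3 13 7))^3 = ((0 3 13 7 1 2)(4 8 5))^3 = (0 7)(1 3)(2 13)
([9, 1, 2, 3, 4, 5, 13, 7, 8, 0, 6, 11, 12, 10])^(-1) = (0 9)(6 10 13)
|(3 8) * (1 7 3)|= |(1 7 3 8)|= 4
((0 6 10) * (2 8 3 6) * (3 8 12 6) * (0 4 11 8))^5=(0 4 12 8 10 2 11 6)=((0 2 12 6 10 4 11 8))^5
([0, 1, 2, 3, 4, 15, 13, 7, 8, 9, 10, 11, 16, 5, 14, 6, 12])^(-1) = (5 13 6 15)(12 16)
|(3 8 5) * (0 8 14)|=5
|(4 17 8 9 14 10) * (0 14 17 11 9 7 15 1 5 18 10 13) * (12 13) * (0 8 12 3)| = |(0 14 3)(1 5 18 10 4 11 9 17 12 13 8 7 15)| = 39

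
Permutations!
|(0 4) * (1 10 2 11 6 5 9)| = 14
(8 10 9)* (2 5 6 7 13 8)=(2 5 6 7 13 8 10 9)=[0, 1, 5, 3, 4, 6, 7, 13, 10, 2, 9, 11, 12, 8]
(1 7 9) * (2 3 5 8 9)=(1 7 2 3 5 8 9)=[0, 7, 3, 5, 4, 8, 6, 2, 9, 1]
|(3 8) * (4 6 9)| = 6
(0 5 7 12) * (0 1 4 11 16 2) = (0 5 7 12 1 4 11 16 2) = [5, 4, 0, 3, 11, 7, 6, 12, 8, 9, 10, 16, 1, 13, 14, 15, 2]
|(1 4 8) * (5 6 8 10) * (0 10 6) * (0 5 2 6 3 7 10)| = |(1 4 3 7 10 2 6 8)| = 8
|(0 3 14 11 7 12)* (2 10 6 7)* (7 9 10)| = 21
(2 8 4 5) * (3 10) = (2 8 4 5)(3 10) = [0, 1, 8, 10, 5, 2, 6, 7, 4, 9, 3]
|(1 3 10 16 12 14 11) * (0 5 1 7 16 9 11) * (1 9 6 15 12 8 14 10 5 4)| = |(0 4 1 3 5 9 11 7 16 8 14)(6 15 12 10)| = 44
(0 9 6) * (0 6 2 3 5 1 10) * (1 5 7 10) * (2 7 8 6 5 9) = (0 2 3 8 6 5 9 7 10) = [2, 1, 3, 8, 4, 9, 5, 10, 6, 7, 0]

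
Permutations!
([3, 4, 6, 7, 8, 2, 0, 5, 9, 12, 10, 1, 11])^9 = (0 5)(1 9)(2 3)(4 12)(6 7)(8 11)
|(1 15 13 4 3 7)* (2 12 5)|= 6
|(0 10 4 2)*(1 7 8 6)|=4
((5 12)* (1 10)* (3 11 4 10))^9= ((1 3 11 4 10)(5 12))^9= (1 10 4 11 3)(5 12)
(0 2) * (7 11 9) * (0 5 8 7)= [2, 1, 5, 3, 4, 8, 6, 11, 7, 0, 10, 9]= (0 2 5 8 7 11 9)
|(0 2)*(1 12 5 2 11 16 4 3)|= |(0 11 16 4 3 1 12 5 2)|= 9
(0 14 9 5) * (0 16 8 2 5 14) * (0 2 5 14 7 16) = [2, 1, 14, 3, 4, 0, 6, 16, 5, 7, 10, 11, 12, 13, 9, 15, 8] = (0 2 14 9 7 16 8 5)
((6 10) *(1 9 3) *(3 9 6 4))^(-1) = (1 3 4 10 6)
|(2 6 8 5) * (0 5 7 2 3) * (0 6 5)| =|(2 5 3 6 8 7)| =6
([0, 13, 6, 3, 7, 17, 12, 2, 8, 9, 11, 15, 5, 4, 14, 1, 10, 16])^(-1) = [0, 15, 7, 3, 13, 12, 2, 4, 8, 9, 16, 10, 6, 1, 14, 11, 17, 5]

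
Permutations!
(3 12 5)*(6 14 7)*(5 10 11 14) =(3 12 10 11 14 7 6 5) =[0, 1, 2, 12, 4, 3, 5, 6, 8, 9, 11, 14, 10, 13, 7]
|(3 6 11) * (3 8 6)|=3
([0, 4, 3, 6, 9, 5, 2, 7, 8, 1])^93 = (9)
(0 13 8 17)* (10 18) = (0 13 8 17)(10 18) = [13, 1, 2, 3, 4, 5, 6, 7, 17, 9, 18, 11, 12, 8, 14, 15, 16, 0, 10]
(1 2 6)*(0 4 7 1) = (0 4 7 1 2 6) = [4, 2, 6, 3, 7, 5, 0, 1]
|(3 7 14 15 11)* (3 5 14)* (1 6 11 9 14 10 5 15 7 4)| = |(1 6 11 15 9 14 7 3 4)(5 10)| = 18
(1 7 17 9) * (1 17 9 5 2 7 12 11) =(1 12 11)(2 7 9 17 5) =[0, 12, 7, 3, 4, 2, 6, 9, 8, 17, 10, 1, 11, 13, 14, 15, 16, 5]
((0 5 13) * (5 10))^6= ((0 10 5 13))^6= (0 5)(10 13)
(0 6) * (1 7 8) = (0 6)(1 7 8) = [6, 7, 2, 3, 4, 5, 0, 8, 1]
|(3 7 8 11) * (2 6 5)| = 12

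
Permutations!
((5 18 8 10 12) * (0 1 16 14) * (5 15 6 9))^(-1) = ((0 1 16 14)(5 18 8 10 12 15 6 9))^(-1) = (0 14 16 1)(5 9 6 15 12 10 8 18)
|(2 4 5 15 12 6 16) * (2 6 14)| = 6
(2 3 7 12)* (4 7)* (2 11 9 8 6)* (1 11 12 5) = (12)(1 11 9 8 6 2 3 4 7 5) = [0, 11, 3, 4, 7, 1, 2, 5, 6, 8, 10, 9, 12]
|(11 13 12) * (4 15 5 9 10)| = 15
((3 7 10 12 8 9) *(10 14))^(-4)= ((3 7 14 10 12 8 9))^(-4)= (3 10 9 14 8 7 12)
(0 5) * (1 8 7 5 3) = [3, 8, 2, 1, 4, 0, 6, 5, 7] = (0 3 1 8 7 5)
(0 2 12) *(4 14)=[2, 1, 12, 3, 14, 5, 6, 7, 8, 9, 10, 11, 0, 13, 4]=(0 2 12)(4 14)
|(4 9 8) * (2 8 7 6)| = |(2 8 4 9 7 6)| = 6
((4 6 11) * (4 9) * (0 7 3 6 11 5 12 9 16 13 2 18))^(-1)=(0 18 2 13 16 11 4 9 12 5 6 3 7)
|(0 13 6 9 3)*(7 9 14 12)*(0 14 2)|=20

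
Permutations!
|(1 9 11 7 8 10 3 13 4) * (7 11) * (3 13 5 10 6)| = 10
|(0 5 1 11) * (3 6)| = 4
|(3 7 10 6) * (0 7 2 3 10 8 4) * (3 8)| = |(0 7 3 2 8 4)(6 10)| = 6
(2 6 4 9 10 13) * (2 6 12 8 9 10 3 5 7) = [0, 1, 12, 5, 10, 7, 4, 2, 9, 3, 13, 11, 8, 6] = (2 12 8 9 3 5 7)(4 10 13 6)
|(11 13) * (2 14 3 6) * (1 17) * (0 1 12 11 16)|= |(0 1 17 12 11 13 16)(2 14 3 6)|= 28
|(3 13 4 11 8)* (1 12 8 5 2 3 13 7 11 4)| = 20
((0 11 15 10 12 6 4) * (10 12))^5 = ((0 11 15 12 6 4))^5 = (0 4 6 12 15 11)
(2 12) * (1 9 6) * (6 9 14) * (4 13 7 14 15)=(1 15 4 13 7 14 6)(2 12)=[0, 15, 12, 3, 13, 5, 1, 14, 8, 9, 10, 11, 2, 7, 6, 4]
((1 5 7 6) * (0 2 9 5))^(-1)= ((0 2 9 5 7 6 1))^(-1)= (0 1 6 7 5 9 2)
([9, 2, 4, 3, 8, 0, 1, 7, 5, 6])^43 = (0 1 8 9 2 5 6 4)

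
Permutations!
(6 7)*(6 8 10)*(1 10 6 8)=(1 10 8 6 7)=[0, 10, 2, 3, 4, 5, 7, 1, 6, 9, 8]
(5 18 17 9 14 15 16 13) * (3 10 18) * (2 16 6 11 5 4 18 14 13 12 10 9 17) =[0, 1, 16, 9, 18, 3, 11, 7, 8, 13, 14, 5, 10, 4, 15, 6, 12, 17, 2] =(2 16 12 10 14 15 6 11 5 3 9 13 4 18)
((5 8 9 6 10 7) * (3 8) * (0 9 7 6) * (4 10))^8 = (4 6 10)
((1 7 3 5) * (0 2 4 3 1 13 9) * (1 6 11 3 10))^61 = ((0 2 4 10 1 7 6 11 3 5 13 9))^61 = (0 2 4 10 1 7 6 11 3 5 13 9)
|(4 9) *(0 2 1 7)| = 4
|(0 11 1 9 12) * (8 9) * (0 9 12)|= 6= |(0 11 1 8 12 9)|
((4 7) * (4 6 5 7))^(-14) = ((5 7 6))^(-14) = (5 7 6)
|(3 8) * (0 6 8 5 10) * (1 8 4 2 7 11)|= 11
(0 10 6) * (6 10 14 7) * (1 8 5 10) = (0 14 7 6)(1 8 5 10) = [14, 8, 2, 3, 4, 10, 0, 6, 5, 9, 1, 11, 12, 13, 7]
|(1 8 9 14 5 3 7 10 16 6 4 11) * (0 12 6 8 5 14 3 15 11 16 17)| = 44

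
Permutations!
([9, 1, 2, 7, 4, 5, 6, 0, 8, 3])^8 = (9)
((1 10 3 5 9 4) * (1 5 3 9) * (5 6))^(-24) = (10)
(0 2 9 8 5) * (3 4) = [2, 1, 9, 4, 3, 0, 6, 7, 5, 8] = (0 2 9 8 5)(3 4)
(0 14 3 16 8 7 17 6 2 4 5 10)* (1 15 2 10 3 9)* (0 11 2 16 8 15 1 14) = (2 4 5 3 8 7 17 6 10 11)(9 14)(15 16) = [0, 1, 4, 8, 5, 3, 10, 17, 7, 14, 11, 2, 12, 13, 9, 16, 15, 6]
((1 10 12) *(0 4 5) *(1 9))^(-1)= ((0 4 5)(1 10 12 9))^(-1)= (0 5 4)(1 9 12 10)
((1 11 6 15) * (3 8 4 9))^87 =((1 11 6 15)(3 8 4 9))^87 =(1 15 6 11)(3 9 4 8)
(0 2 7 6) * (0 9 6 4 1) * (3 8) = [2, 0, 7, 8, 1, 5, 9, 4, 3, 6] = (0 2 7 4 1)(3 8)(6 9)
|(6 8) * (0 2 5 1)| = |(0 2 5 1)(6 8)| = 4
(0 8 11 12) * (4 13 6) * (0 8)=(4 13 6)(8 11 12)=[0, 1, 2, 3, 13, 5, 4, 7, 11, 9, 10, 12, 8, 6]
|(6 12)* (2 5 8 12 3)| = |(2 5 8 12 6 3)| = 6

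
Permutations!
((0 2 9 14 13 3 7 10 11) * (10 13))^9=(0 14)(2 10)(9 11)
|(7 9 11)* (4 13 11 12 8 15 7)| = |(4 13 11)(7 9 12 8 15)| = 15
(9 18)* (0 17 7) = (0 17 7)(9 18) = [17, 1, 2, 3, 4, 5, 6, 0, 8, 18, 10, 11, 12, 13, 14, 15, 16, 7, 9]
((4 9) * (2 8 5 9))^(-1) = (2 4 9 5 8) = ((2 8 5 9 4))^(-1)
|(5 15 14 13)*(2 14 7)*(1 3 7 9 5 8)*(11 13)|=|(1 3 7 2 14 11 13 8)(5 15 9)|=24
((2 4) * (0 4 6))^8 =(6)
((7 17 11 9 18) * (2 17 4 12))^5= ((2 17 11 9 18 7 4 12))^5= (2 7 11 12 18 17 4 9)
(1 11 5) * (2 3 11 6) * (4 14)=(1 6 2 3 11 5)(4 14)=[0, 6, 3, 11, 14, 1, 2, 7, 8, 9, 10, 5, 12, 13, 4]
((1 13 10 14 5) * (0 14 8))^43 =((0 14 5 1 13 10 8))^43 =(0 14 5 1 13 10 8)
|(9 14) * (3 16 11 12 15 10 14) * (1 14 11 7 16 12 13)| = |(1 14 9 3 12 15 10 11 13)(7 16)| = 18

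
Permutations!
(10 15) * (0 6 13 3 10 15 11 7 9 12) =(15)(0 6 13 3 10 11 7 9 12) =[6, 1, 2, 10, 4, 5, 13, 9, 8, 12, 11, 7, 0, 3, 14, 15]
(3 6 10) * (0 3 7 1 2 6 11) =(0 3 11)(1 2 6 10 7) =[3, 2, 6, 11, 4, 5, 10, 1, 8, 9, 7, 0]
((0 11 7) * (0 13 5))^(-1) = ((0 11 7 13 5))^(-1) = (0 5 13 7 11)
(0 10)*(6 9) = (0 10)(6 9) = [10, 1, 2, 3, 4, 5, 9, 7, 8, 6, 0]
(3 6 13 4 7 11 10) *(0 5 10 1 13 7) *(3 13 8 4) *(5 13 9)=(0 13 3 6 7 11 1 8 4)(5 10 9)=[13, 8, 2, 6, 0, 10, 7, 11, 4, 5, 9, 1, 12, 3]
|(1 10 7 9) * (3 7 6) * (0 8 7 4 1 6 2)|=10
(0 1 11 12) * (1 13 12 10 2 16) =(0 13 12)(1 11 10 2 16) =[13, 11, 16, 3, 4, 5, 6, 7, 8, 9, 2, 10, 0, 12, 14, 15, 1]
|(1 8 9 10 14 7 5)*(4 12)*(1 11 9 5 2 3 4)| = |(1 8 5 11 9 10 14 7 2 3 4 12)| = 12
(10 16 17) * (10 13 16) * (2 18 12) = [0, 1, 18, 3, 4, 5, 6, 7, 8, 9, 10, 11, 2, 16, 14, 15, 17, 13, 12] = (2 18 12)(13 16 17)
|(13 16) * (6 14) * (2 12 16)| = 4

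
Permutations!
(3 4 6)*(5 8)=[0, 1, 2, 4, 6, 8, 3, 7, 5]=(3 4 6)(5 8)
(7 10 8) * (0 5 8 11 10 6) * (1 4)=(0 5 8 7 6)(1 4)(10 11)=[5, 4, 2, 3, 1, 8, 0, 6, 7, 9, 11, 10]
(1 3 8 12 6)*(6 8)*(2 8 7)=[0, 3, 8, 6, 4, 5, 1, 2, 12, 9, 10, 11, 7]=(1 3 6)(2 8 12 7)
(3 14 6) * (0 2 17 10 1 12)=(0 2 17 10 1 12)(3 14 6)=[2, 12, 17, 14, 4, 5, 3, 7, 8, 9, 1, 11, 0, 13, 6, 15, 16, 10]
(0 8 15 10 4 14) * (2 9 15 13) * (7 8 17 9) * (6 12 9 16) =[17, 1, 7, 3, 14, 5, 12, 8, 13, 15, 4, 11, 9, 2, 0, 10, 6, 16] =(0 17 16 6 12 9 15 10 4 14)(2 7 8 13)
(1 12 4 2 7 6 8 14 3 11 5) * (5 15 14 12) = (1 5)(2 7 6 8 12 4)(3 11 15 14) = [0, 5, 7, 11, 2, 1, 8, 6, 12, 9, 10, 15, 4, 13, 3, 14]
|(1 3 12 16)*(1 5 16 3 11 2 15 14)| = |(1 11 2 15 14)(3 12)(5 16)| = 10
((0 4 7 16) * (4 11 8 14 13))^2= (0 8 13 7)(4 16 11 14)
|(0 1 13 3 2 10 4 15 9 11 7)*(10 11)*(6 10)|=35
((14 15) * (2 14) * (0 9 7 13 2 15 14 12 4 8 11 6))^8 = (15)(0 11 4 2 7)(6 8 12 13 9)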